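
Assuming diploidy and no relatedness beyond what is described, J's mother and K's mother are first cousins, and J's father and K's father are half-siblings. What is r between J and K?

0.09375

Wright's path rule: contributions from independent ancestry routes add.
J and K are related in two ways: second cousins through their mothers (r = 1/32) and half first cousins through their fathers (r = 1/16).
r = 1/32 + 1/16 = 3/32 = 0.09375.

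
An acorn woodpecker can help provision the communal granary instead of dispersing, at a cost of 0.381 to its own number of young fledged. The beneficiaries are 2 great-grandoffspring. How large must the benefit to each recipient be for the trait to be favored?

r to a great-grandoffspring = 1/8 (three parent–offspring links: r = (1/2)^3 = 1/8).
Hamilton's rule with n recipients of equal r: n·r·B > C, so B > C/(n·r) = 0.381/(2·0.125) = 1.524.

1.524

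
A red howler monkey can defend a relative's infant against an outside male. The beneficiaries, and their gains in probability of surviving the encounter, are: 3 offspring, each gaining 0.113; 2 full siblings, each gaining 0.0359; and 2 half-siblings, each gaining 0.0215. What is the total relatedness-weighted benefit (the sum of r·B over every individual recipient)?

0.21615

r to an offspring = 1/2 (one parent–offspring link: r = (1/2)^1 = 1/2).
r to a full sibling = 0.5 (full sibs share both parents — two paths of length 2: r = 2·(1/2)^2 = 1/2).
r to a half-sibling = 1/4 (half-sibs share one parent — one path of length 2: r = (1/2)^2 = 1/4).
Summing one r·B term per recipient: 3·0.5·0.113 + 2·0.5·0.0359 + 2·0.25·0.0215 = 0.21615.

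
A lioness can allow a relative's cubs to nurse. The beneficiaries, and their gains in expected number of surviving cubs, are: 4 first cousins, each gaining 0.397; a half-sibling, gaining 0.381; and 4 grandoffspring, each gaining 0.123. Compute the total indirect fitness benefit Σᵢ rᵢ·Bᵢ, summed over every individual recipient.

0.41675

r to a first cousin = 1/8 (first cousins share one grandparent pair — two paths of length 4: r = 2·(1/2)^4 = 1/8).
r to a half-sibling = 0.25 (half-sibs share one parent — one path of length 2: r = (1/2)^2 = 1/4).
r to a grandoffspring = 1/4 (two parent–offspring links: r = (1/2)^2 = 1/4).
Summing one r·B term per recipient: 4·0.125·0.397 + 1·0.25·0.381 + 4·0.25·0.123 = 0.41675.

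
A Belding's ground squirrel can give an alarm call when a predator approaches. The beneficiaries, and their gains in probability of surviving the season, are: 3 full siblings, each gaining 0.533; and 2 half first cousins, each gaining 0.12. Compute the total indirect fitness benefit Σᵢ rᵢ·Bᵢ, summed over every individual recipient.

0.8145

r to a full sibling = 1/2 (full sibs share both parents — two paths of length 2: r = 2·(1/2)^2 = 1/2).
r to a half first cousin = 1/16 (half first cousins share one grandparent — one path of length 4: r = (1/2)^4 = 1/16).
Summing one r·B term per recipient: 3·0.5·0.533 + 2·0.0625·0.12 = 0.8145.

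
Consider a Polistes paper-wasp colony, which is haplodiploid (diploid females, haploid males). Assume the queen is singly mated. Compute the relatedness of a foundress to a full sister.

0.75

Haplodiploid full sisters inherit their father's entire haploid genome identically (contributing 1/2) and on average half of their mother's contribution (1/2 · 1/2 = 1/4); r = 1/2 + 1/4 = 3/4.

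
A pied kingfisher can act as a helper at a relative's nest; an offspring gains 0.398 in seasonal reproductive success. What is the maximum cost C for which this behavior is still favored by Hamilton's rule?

r to an offspring = 0.5 (one parent–offspring link: r = (1/2)^1 = 1/2).
Hamilton's rule: n·r·B > C, so the trait is favored while C < n·r·B = 1·0.5·0.398 = 0.199.

0.199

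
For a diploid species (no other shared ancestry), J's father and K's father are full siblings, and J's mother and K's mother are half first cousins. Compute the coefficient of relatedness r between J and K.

Relatedness sums over independent paths through distinct common ancestors.
J and K are related in two ways: first cousins through their fathers (r = 1/8) and half second cousins through their mothers (r = 1/64).
r = 1/8 + 1/64 = 0.140625.

0.140625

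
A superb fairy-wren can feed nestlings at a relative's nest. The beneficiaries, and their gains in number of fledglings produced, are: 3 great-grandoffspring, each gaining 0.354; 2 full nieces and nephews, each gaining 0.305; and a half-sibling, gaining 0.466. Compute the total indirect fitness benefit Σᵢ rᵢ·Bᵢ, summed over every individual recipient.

0.40175

r to a great-grandoffspring = 1/8 (three parent–offspring links: r = (1/2)^3 = 1/8).
r to a full niece or nephew = 1/4 (full aunt/uncle↔niece/nephew: two paths of length 3 through the shared grandparent pair: r = 2·(1/2)^3 = 1/4).
r to a half-sibling = 0.25 (half-sibs share one parent — one path of length 2: r = (1/2)^2 = 1/4).
Summing one r·B term per recipient: 3·0.125·0.354 + 2·0.25·0.305 + 1·0.25·0.466 = 0.40175.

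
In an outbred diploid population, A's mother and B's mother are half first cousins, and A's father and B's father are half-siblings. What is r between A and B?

0.078125

Wright's path rule: contributions from independent ancestry routes add.
A and B are related in two ways: half second cousins through their mothers (r = 1/64) and half first cousins through their fathers (r = 1/16).
r = 1/64 + 1/16 = 5/64 = 0.078125.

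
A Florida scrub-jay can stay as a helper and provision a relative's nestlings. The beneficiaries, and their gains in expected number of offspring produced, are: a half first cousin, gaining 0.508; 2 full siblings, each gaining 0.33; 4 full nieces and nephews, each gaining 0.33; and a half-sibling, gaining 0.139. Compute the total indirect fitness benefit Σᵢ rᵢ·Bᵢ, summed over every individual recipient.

0.7265

r to a half first cousin = 0.0625 (half first cousins share one grandparent — one path of length 4: r = (1/2)^4 = 1/16).
r to a full sibling = 1/2 (full sibs share both parents — two paths of length 2: r = 2·(1/2)^2 = 1/2).
r to a full niece or nephew = 0.25 (full aunt/uncle↔niece/nephew: two paths of length 3 through the shared grandparent pair: r = 2·(1/2)^3 = 1/4).
r to a half-sibling = 0.25 (half-sibs share one parent — one path of length 2: r = (1/2)^2 = 1/4).
Summing one r·B term per recipient: 1·0.0625·0.508 + 2·0.5·0.33 + 4·0.25·0.33 + 1·0.25·0.139 = 0.7265.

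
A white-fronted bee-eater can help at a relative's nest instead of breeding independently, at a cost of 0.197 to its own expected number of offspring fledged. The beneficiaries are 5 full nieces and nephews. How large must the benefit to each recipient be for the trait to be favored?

r to a full niece or nephew = 1/4 (full aunt/uncle↔niece/nephew: two paths of length 3 through the shared grandparent pair: r = 2·(1/2)^3 = 1/4).
Hamilton's rule with n recipients of equal r: n·r·B > C, so B > C/(n·r) = 0.197/(5·0.25) = 0.1576.

0.1576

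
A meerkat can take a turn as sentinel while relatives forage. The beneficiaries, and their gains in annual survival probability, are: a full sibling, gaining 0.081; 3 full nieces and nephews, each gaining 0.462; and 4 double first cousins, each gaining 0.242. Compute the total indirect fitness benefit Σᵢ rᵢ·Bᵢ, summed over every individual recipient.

r to a full sibling = 1/2 (full sibs share both parents — two paths of length 2: r = 2·(1/2)^2 = 1/2).
r to a full niece or nephew = 0.25 (full aunt/uncle↔niece/nephew: two paths of length 3 through the shared grandparent pair: r = 2·(1/2)^3 = 1/4).
r to a double first cousin = 1/4 (double first cousins share both grandparent pairs — four paths of length 4: r = 4·(1/2)^4 = 1/4).
Summing one r·B term per recipient: 1·0.5·0.081 + 3·0.25·0.462 + 4·0.25·0.242 = 0.629.

0.629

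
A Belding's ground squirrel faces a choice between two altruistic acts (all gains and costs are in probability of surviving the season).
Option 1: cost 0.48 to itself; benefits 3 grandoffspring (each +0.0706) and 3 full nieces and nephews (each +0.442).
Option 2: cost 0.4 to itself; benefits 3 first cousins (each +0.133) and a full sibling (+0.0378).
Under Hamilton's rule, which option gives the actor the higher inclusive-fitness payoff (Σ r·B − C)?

Option 1: r to a grandoffspring = 0.25.
Option 1: r to a full niece or nephew = 0.25.
Option 1: Σ r·B − C = (3·0.25·0.0706 + 3·0.25·0.442) − 0.48 = -0.09555.
Option 2: r to a first cousin = 0.125.
Option 2: r to a full sibling = 0.5.
Option 2: Σ r·B − C = (3·0.125·0.133 + 1·0.5·0.0378) − 0.4 = -0.331225.
Option 1 has the higher net inclusive-fitness payoff.

Option 1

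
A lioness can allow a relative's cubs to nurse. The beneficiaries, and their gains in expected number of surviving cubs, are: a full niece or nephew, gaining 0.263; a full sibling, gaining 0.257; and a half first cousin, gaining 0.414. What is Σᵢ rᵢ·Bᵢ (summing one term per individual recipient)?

0.220125

r to a full niece or nephew = 0.25 (full aunt/uncle↔niece/nephew: two paths of length 3 through the shared grandparent pair: r = 2·(1/2)^3 = 1/4).
r to a full sibling = 1/2 (full sibs share both parents — two paths of length 2: r = 2·(1/2)^2 = 1/2).
r to a half first cousin = 0.0625 (half first cousins share one grandparent — one path of length 4: r = (1/2)^4 = 1/16).
Summing one r·B term per recipient: 1·0.25·0.263 + 1·0.5·0.257 + 1·0.0625·0.414 = 0.220125.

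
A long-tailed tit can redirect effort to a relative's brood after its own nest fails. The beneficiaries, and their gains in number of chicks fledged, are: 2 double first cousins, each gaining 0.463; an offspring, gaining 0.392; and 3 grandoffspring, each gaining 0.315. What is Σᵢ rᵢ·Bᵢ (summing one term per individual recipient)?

0.66375

r to a double first cousin = 1/4 (double first cousins share both grandparent pairs — four paths of length 4: r = 4·(1/2)^4 = 1/4).
r to an offspring = 0.5 (one parent–offspring link: r = (1/2)^1 = 1/2).
r to a grandoffspring = 0.25 (two parent–offspring links: r = (1/2)^2 = 1/4).
Summing one r·B term per recipient: 2·0.25·0.463 + 1·0.5·0.392 + 3·0.25·0.315 = 0.66375.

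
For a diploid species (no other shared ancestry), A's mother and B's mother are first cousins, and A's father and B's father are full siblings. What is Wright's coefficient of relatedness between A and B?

Independent pedigree routes through distinct common ancestors add.
A and B are related in two ways: second cousins through their mothers (r = 1/32) and first cousins through their fathers (r = 1/8).
r = 1/32 + 1/8 = 5/32 = 0.15625.

0.15625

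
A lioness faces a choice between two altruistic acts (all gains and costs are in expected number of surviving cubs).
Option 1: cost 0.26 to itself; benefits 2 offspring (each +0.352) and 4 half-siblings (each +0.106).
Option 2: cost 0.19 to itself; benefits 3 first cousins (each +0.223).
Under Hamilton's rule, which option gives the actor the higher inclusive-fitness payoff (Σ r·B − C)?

Option 1: r to an offspring = 0.5.
Option 1: r to a half-sibling = 0.25.
Option 1: Σ r·B − C = (2·0.5·0.352 + 4·0.25·0.106) − 0.26 = 0.198.
Option 2: r to a first cousin = 0.125.
Option 2: Σ r·B − C = (3·0.125·0.223) − 0.19 = -0.106375.
Option 1 has the higher net inclusive-fitness payoff.

Option 1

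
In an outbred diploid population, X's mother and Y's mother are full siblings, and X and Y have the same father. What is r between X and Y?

Relatedness sums over independent paths through distinct common ancestors.
X and Y are related in two ways: first cousins through their mothers (r = 1/8) and half-sibs through their shared father (r = 1/4).
r = 1/8 + 1/4 = 3/8 = 0.375.

0.375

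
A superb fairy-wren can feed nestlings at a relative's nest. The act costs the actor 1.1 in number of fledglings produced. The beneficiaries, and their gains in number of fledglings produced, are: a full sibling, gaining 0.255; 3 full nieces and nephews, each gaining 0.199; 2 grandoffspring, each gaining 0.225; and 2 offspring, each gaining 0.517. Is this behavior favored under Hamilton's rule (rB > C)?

No

Hamilton's rule: the trait is favored when the sum of r·B over every recipient exceeds the actor's cost C.
r to a full sibling = 0.5 (full sibs share both parents — two paths of length 2: r = 2·(1/2)^2 = 1/2).
r to a full niece or nephew = 1/4 (full aunt/uncle↔niece/nephew: two paths of length 3 through the shared grandparent pair: r = 2·(1/2)^3 = 1/4).
r to a grandoffspring = 1/4 (two parent–offspring links: r = (1/2)^2 = 1/4).
r to an offspring = 0.5 (one parent–offspring link: r = (1/2)^1 = 1/2).
Summing one r·B term per recipient: 1·0.5·0.255 + 3·0.25·0.199 + 2·0.25·0.225 + 2·0.5·0.517 = 0.90625.
0.90625 < 1.1: the indirect benefit is less than the cost.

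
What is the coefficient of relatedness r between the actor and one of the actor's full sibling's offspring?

0.25

Each parent–offspring link contributes a factor of 1/2, and independent paths through distinct common ancestors add.
Full aunt/uncle↔niece/nephew: two paths of length 3 through the shared grandparent pair: r = 2·(1/2)^3 = 1/4.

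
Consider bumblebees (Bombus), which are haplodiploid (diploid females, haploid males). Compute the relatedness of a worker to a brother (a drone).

0.25

Her haploid brother carries none of their father's genes and a random half of their mother's genome; that half matches the maternal half of her own genome with probability 1/2: r = 1/2 · 1/2 = 1/4.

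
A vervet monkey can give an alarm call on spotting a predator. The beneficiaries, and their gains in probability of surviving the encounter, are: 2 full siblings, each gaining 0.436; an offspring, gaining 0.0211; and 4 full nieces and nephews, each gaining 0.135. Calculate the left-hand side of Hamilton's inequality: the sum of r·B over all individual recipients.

0.58155

r to a full sibling = 1/2 (full sibs share both parents — two paths of length 2: r = 2·(1/2)^2 = 1/2).
r to an offspring = 1/2 (one parent–offspring link: r = (1/2)^1 = 1/2).
r to a full niece or nephew = 1/4 (full aunt/uncle↔niece/nephew: two paths of length 3 through the shared grandparent pair: r = 2·(1/2)^3 = 1/4).
Summing one r·B term per recipient: 2·0.5·0.436 + 1·0.5·0.0211 + 4·0.25·0.135 = 0.58155.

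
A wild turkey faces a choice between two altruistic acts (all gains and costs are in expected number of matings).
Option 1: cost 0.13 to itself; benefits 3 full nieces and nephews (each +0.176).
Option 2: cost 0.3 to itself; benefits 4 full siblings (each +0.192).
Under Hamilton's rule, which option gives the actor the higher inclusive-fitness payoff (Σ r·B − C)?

Option 1: r to a full niece or nephew = 0.25.
Option 1: Σ r·B − C = (3·0.25·0.176) − 0.13 = 0.002.
Option 2: r to a full sibling = 0.5.
Option 2: Σ r·B − C = (4·0.5·0.192) − 0.3 = 0.084.
Option 2 has the higher net inclusive-fitness payoff.

Option 2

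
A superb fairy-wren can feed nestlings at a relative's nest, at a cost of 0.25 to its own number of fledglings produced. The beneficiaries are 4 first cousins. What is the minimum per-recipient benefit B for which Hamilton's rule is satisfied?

r to a first cousin = 0.125 (first cousins share one grandparent pair — two paths of length 4: r = 2·(1/2)^4 = 1/8).
Hamilton's rule with n recipients of equal r: n·r·B > C, so B > C/(n·r) = 0.25/(4·0.125) = 0.5.

0.5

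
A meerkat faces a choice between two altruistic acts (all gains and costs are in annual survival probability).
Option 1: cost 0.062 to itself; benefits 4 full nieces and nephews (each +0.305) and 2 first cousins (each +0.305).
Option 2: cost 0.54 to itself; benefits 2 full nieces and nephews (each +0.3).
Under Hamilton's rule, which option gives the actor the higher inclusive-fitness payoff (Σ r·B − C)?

Option 1: r to a full niece or nephew = 0.25.
Option 1: r to a first cousin = 0.125.
Option 1: Σ r·B − C = (4·0.25·0.305 + 2·0.125·0.305) − 0.062 = 0.31925.
Option 2: r to a full niece or nephew = 0.25.
Option 2: Σ r·B − C = (2·0.25·0.3) − 0.54 = -0.39.
Option 1 has the higher net inclusive-fitness payoff.

Option 1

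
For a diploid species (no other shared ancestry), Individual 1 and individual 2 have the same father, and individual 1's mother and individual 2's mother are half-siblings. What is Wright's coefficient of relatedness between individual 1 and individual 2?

With two independent routes of shared ancestry, r is the sum of the two contributions.
Individual 1 and individual 2 are related in two ways: half-sibs through their shared father (r = 1/4) and half first cousins through their mothers (r = 1/16).
r = 1/4 + 1/16 = 0.3125.

0.3125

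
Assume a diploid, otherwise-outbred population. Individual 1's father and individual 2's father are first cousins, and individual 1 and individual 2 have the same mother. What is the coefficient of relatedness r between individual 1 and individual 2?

With two independent routes of shared ancestry, r is the sum of the two contributions.
Individual 1 and individual 2 are related in two ways: second cousins through their fathers (r = 1/32) and half-sibs through their shared mother (r = 1/4).
r = 1/32 + 1/4 = 9/32 = 0.28125.

0.28125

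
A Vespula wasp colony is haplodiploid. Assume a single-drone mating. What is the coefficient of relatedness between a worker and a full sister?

Haplodiploid full sisters inherit their father's entire haploid genome identically (contributing 1/2) and on average half of their mother's contribution (1/2 · 1/2 = 1/4); r = 1/2 + 1/4 = 3/4.

0.75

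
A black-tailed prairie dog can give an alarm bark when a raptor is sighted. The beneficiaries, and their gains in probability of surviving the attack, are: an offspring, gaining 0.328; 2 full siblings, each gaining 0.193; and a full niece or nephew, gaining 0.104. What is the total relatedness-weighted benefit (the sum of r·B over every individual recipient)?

r to an offspring = 0.5 (one parent–offspring link: r = (1/2)^1 = 1/2).
r to a full sibling = 0.5 (full sibs share both parents — two paths of length 2: r = 2·(1/2)^2 = 1/2).
r to a full niece or nephew = 0.25 (full aunt/uncle↔niece/nephew: two paths of length 3 through the shared grandparent pair: r = 2·(1/2)^3 = 1/4).
Summing one r·B term per recipient: 1·0.5·0.328 + 2·0.5·0.193 + 1·0.25·0.104 = 0.383.

0.383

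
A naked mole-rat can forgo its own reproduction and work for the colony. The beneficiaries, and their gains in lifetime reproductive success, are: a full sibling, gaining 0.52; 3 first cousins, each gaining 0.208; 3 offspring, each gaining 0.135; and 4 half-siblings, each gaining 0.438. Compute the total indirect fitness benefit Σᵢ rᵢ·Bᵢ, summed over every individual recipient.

r to a full sibling = 0.5 (full sibs share both parents — two paths of length 2: r = 2·(1/2)^2 = 1/2).
r to a first cousin = 0.125 (first cousins share one grandparent pair — two paths of length 4: r = 2·(1/2)^4 = 1/8).
r to an offspring = 0.5 (one parent–offspring link: r = (1/2)^1 = 1/2).
r to a half-sibling = 0.25 (half-sibs share one parent — one path of length 2: r = (1/2)^2 = 1/4).
Summing one r·B term per recipient: 1·0.5·0.52 + 3·0.125·0.208 + 3·0.5·0.135 + 4·0.25·0.438 = 0.9785.

0.9785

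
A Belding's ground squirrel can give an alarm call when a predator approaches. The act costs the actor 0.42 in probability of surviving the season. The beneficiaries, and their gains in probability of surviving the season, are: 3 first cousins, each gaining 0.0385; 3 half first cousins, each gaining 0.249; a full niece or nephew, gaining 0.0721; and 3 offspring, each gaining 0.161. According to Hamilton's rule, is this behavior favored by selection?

No

Hamilton's rule: the trait is favored when the sum of r·B over every recipient exceeds the actor's cost C.
r to a first cousin = 1/8 (first cousins share one grandparent pair — two paths of length 4: r = 2·(1/2)^4 = 1/8).
r to a half first cousin = 0.0625 (half first cousins share one grandparent — one path of length 4: r = (1/2)^4 = 1/16).
r to a full niece or nephew = 1/4 (full aunt/uncle↔niece/nephew: two paths of length 3 through the shared grandparent pair: r = 2·(1/2)^3 = 1/4).
r to an offspring = 0.5 (one parent–offspring link: r = (1/2)^1 = 1/2).
Summing one r·B term per recipient: 3·0.125·0.0385 + 3·0.0625·0.249 + 1·0.25·0.0721 + 3·0.5·0.161 = 0.32065.
0.32065 < 0.42: the indirect benefit is less than the cost.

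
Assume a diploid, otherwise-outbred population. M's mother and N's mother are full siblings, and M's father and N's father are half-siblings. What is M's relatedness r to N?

0.1875

Relatedness sums over independent paths through distinct common ancestors.
M and N are related in two ways: first cousins through their mothers (r = 1/8) and half first cousins through their fathers (r = 1/16).
r = 1/8 + 1/16 = 3/16 = 0.1875.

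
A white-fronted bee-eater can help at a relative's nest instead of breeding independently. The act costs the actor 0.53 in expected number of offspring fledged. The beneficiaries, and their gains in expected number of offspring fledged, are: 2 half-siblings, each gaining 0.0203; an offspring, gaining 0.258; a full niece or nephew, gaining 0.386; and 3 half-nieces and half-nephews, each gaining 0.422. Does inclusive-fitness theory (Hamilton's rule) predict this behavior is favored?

No

Hamilton's rule: the trait is favored when the sum of r·B over every recipient exceeds the actor's cost C.
r to a half-sibling = 0.25 (half-sibs share one parent — one path of length 2: r = (1/2)^2 = 1/4).
r to an offspring = 0.5 (one parent–offspring link: r = (1/2)^1 = 1/2).
r to a full niece or nephew = 0.25 (full aunt/uncle↔niece/nephew: two paths of length 3 through the shared grandparent pair: r = 2·(1/2)^3 = 1/4).
r to a half-niece or half-nephew = 0.125 (half-aunt/uncle↔niece/nephew: one path of length 3: r = (1/2)^3 = 1/8).
Summing one r·B term per recipient: 2·0.25·0.0203 + 1·0.5·0.258 + 1·0.25·0.386 + 3·0.125·0.422 = 0.3939.
0.3939 < 0.53: the indirect benefit is less than the cost.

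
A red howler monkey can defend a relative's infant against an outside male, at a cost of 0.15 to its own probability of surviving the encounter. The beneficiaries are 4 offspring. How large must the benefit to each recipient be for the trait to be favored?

0.075

r to an offspring = 0.5 (one parent–offspring link: r = (1/2)^1 = 1/2).
Hamilton's rule with n recipients of equal r: n·r·B > C, so B > C/(n·r) = 0.15/(4·0.5) = 0.075.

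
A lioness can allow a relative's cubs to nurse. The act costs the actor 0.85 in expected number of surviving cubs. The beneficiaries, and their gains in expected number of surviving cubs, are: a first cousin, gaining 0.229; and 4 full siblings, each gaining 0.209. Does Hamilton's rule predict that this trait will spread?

Hamilton's rule: the trait is favored when the sum of r·B over every recipient exceeds the actor's cost C.
r to a first cousin = 1/8 (first cousins share one grandparent pair — two paths of length 4: r = 2·(1/2)^4 = 1/8).
r to a full sibling = 1/2 (full sibs share both parents — two paths of length 2: r = 2·(1/2)^2 = 1/2).
Summing one r·B term per recipient: 1·0.125·0.229 + 4·0.5·0.209 = 0.446625.
0.446625 < 0.85: the indirect benefit is less than the cost.

No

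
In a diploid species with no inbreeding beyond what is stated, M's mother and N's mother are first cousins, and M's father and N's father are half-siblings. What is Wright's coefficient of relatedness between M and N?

0.09375

Independent pedigree routes through distinct common ancestors add.
M and N are related in two ways: second cousins through their mothers (r = 1/32) and half first cousins through their fathers (r = 1/16).
r = 1/32 + 1/16 = 0.09375.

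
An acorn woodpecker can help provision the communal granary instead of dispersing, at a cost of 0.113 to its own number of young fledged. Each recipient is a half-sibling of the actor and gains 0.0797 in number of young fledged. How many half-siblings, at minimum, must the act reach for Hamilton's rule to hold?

r to a half-sibling = 0.25 (half-sibs share one parent — one path of length 2: r = (1/2)^2 = 1/4).
Hamilton's rule: n·r·B > C  ⇒  n > C/(r·B) = 0.113/(0.25·0.0797) = 5.671.
The smallest integer exceeding 5.671 is 6.

6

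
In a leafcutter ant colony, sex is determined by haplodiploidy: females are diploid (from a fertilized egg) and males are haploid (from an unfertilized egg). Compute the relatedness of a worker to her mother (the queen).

0.5

One meiotic link between diploid queen and diploid daughter: r = 1/2.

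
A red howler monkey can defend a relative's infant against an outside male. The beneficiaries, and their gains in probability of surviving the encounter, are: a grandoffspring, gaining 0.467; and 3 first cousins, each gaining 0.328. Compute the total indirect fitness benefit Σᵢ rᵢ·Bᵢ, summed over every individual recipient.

r to a grandoffspring = 1/4 (two parent–offspring links: r = (1/2)^2 = 1/4).
r to a first cousin = 1/8 (first cousins share one grandparent pair — two paths of length 4: r = 2·(1/2)^4 = 1/8).
Summing one r·B term per recipient: 1·0.25·0.467 + 3·0.125·0.328 = 0.23975.

0.23975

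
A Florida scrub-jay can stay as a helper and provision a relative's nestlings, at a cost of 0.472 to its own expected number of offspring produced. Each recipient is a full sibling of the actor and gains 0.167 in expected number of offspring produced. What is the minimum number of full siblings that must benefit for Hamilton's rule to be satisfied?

6

r to a full sibling = 1/2 (full sibs share both parents — two paths of length 2: r = 2·(1/2)^2 = 1/2).
Hamilton's rule: n·r·B > C  ⇒  n > C/(r·B) = 0.472/(0.5·0.167) = 5.653.
The smallest integer exceeding 5.653 is 6.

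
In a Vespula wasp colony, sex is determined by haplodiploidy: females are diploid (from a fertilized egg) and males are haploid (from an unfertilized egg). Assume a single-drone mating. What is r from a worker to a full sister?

0.75

Haplodiploid full sisters inherit their father's entire haploid genome identically (contributing 1/2) and on average half of their mother's contribution (1/2 · 1/2 = 1/4); r = 1/2 + 1/4 = 3/4.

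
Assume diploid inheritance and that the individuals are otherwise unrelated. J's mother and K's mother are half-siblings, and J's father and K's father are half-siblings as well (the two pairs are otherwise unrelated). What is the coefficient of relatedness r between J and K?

Relatedness sums over independent paths through distinct common ancestors.
J and K are related in two ways: half first cousins through their mothers (r = 1/16) and half first cousins through their fathers (r = 1/16).
r = 1/16 + 1/16 = 1/8 = 0.125.

0.125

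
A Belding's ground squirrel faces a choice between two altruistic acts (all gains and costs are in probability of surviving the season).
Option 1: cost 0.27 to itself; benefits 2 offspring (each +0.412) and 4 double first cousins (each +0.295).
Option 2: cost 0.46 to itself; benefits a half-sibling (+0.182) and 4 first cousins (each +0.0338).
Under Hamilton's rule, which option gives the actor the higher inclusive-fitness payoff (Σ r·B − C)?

Option 1

Option 1: r to an offspring = 0.5.
Option 1: r to a double first cousin = 0.25.
Option 1: Σ r·B − C = (2·0.5·0.412 + 4·0.25·0.295) − 0.27 = 0.437.
Option 2: r to a half-sibling = 0.25.
Option 2: r to a first cousin = 0.125.
Option 2: Σ r·B − C = (1·0.25·0.182 + 4·0.125·0.0338) − 0.46 = -0.3976.
Option 1 has the higher net inclusive-fitness payoff.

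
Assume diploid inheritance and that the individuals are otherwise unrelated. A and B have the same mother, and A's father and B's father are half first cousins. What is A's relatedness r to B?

0.265625

Relatedness sums over independent paths through distinct common ancestors.
A and B are related in two ways: half-sibs through their shared mother (r = 1/4) and half second cousins through their fathers (r = 1/64).
r = 1/4 + 1/64 = 0.265625.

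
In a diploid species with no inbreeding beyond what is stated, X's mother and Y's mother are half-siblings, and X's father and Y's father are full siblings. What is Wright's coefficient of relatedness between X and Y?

0.1875

Wright's path rule: contributions from independent ancestry routes add.
X and Y are related in two ways: half first cousins through their mothers (r = 1/16) and first cousins through their fathers (r = 1/8).
r = 1/16 + 1/8 = 0.1875.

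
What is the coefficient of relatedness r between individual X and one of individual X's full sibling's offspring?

0.25

Each parent–offspring link contributes a factor of 1/2, and independent paths through distinct common ancestors add.
Full aunt/uncle↔niece/nephew: two paths of length 3 through the shared grandparent pair: r = 2·(1/2)^3 = 1/4.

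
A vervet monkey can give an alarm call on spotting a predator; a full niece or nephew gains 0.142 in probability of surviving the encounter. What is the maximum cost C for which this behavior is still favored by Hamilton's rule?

0.0355

r to a full niece or nephew = 0.25 (full aunt/uncle↔niece/nephew: two paths of length 3 through the shared grandparent pair: r = 2·(1/2)^3 = 1/4).
Hamilton's rule: n·r·B > C, so the trait is favored while C < n·r·B = 1·0.25·0.142 = 0.0355.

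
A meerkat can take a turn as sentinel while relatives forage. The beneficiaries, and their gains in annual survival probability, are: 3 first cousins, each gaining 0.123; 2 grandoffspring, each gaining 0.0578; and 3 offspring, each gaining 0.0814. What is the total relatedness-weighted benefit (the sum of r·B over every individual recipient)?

r to a first cousin = 1/8 (first cousins share one grandparent pair — two paths of length 4: r = 2·(1/2)^4 = 1/8).
r to a grandoffspring = 1/4 (two parent–offspring links: r = (1/2)^2 = 1/4).
r to an offspring = 0.5 (one parent–offspring link: r = (1/2)^1 = 1/2).
Summing one r·B term per recipient: 3·0.125·0.123 + 2·0.25·0.0578 + 3·0.5·0.0814 = 0.197125.

0.197125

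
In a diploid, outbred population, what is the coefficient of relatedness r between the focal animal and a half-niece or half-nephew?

Half-aunt/uncle↔niece/nephew: one path of length 3: r = (1/2)^3 = 1/8.

0.125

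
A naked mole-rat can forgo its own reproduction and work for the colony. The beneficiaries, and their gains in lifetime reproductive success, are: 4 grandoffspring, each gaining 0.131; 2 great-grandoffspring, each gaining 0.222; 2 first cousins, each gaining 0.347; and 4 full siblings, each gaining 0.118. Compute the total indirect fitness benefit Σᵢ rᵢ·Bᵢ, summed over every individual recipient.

r to a grandoffspring = 1/4 (two parent–offspring links: r = (1/2)^2 = 1/4).
r to a great-grandoffspring = 1/8 (three parent–offspring links: r = (1/2)^3 = 1/8).
r to a first cousin = 0.125 (first cousins share one grandparent pair — two paths of length 4: r = 2·(1/2)^4 = 1/8).
r to a full sibling = 0.5 (full sibs share both parents — two paths of length 2: r = 2·(1/2)^2 = 1/2).
Summing one r·B term per recipient: 4·0.25·0.131 + 2·0.125·0.222 + 2·0.125·0.347 + 4·0.5·0.118 = 0.50925.

0.50925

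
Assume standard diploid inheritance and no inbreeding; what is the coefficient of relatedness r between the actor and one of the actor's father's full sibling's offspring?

Each parent–offspring link contributes a factor of 1/2, and independent paths through distinct common ancestors add.
First cousins share one grandparent pair — two paths of length 4: r = 2·(1/2)^4 = 1/8.

0.125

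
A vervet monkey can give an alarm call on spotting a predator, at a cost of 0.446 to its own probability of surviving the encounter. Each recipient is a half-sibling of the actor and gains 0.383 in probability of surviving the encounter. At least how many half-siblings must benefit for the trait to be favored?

r to a half-sibling = 0.25 (half-sibs share one parent — one path of length 2: r = (1/2)^2 = 1/4).
Hamilton's rule: n·r·B > C  ⇒  n > C/(r·B) = 0.446/(0.25·0.383) = 4.658.
The smallest integer exceeding 4.658 is 5.

5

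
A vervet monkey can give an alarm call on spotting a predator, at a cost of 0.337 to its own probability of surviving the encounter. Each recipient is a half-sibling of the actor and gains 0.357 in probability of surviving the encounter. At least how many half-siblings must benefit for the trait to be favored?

r to a half-sibling = 0.25 (half-sibs share one parent — one path of length 2: r = (1/2)^2 = 1/4).
Hamilton's rule: n·r·B > C  ⇒  n > C/(r·B) = 0.337/(0.25·0.357) = 3.776.
The smallest integer exceeding 3.776 is 4.

4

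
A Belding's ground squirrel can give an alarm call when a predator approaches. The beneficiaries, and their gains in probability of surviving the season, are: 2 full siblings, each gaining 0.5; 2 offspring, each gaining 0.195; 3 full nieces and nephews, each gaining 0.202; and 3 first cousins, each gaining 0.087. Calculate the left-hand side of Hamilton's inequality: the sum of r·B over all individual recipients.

r to a full sibling = 1/2 (full sibs share both parents — two paths of length 2: r = 2·(1/2)^2 = 1/2).
r to an offspring = 0.5 (one parent–offspring link: r = (1/2)^1 = 1/2).
r to a full niece or nephew = 0.25 (full aunt/uncle↔niece/nephew: two paths of length 3 through the shared grandparent pair: r = 2·(1/2)^3 = 1/4).
r to a first cousin = 1/8 (first cousins share one grandparent pair — two paths of length 4: r = 2·(1/2)^4 = 1/8).
Summing one r·B term per recipient: 2·0.5·0.5 + 2·0.5·0.195 + 3·0.25·0.202 + 3·0.125·0.087 = 0.879125.

0.879125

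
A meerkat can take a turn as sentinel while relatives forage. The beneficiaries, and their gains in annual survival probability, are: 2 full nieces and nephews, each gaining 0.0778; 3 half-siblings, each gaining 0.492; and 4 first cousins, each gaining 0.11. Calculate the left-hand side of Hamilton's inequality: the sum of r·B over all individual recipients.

0.4629

r to a full niece or nephew = 0.25 (full aunt/uncle↔niece/nephew: two paths of length 3 through the shared grandparent pair: r = 2·(1/2)^3 = 1/4).
r to a half-sibling = 0.25 (half-sibs share one parent — one path of length 2: r = (1/2)^2 = 1/4).
r to a first cousin = 0.125 (first cousins share one grandparent pair — two paths of length 4: r = 2·(1/2)^4 = 1/8).
Summing one r·B term per recipient: 2·0.25·0.0778 + 3·0.25·0.492 + 4·0.125·0.11 = 0.4629.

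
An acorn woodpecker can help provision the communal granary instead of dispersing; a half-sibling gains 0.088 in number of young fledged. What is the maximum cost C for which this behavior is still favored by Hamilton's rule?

r to a half-sibling = 1/4 (half-sibs share one parent — one path of length 2: r = (1/2)^2 = 1/4).
Hamilton's rule: n·r·B > C, so the trait is favored while C < n·r·B = 1·0.25·0.088 = 0.022.

0.022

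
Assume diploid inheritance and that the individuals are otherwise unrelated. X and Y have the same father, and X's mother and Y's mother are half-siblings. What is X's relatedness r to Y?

0.3125

Relatedness sums over independent paths through distinct common ancestors.
X and Y are related in two ways: half-sibs through their shared father (r = 1/4) and half first cousins through their mothers (r = 1/16).
r = 1/4 + 1/16 = 0.3125.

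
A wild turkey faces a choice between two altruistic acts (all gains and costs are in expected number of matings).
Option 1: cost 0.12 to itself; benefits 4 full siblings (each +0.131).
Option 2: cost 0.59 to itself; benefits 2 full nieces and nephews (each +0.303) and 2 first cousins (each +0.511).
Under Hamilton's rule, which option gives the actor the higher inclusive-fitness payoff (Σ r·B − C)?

Option 1: r to a full sibling = 0.5.
Option 1: Σ r·B − C = (4·0.5·0.131) − 0.12 = 0.142.
Option 2: r to a full niece or nephew = 0.25.
Option 2: r to a first cousin = 0.125.
Option 2: Σ r·B − C = (2·0.25·0.303 + 2·0.125·0.511) − 0.59 = -0.31075.
Option 1 has the higher net inclusive-fitness payoff.

Option 1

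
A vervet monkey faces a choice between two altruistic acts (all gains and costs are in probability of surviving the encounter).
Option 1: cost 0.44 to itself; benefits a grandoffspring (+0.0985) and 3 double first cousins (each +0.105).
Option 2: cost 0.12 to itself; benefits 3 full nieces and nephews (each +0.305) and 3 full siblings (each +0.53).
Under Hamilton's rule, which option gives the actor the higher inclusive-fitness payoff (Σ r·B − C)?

Option 2

Option 1: r to a grandoffspring = 0.25.
Option 1: r to a double first cousin = 0.25.
Option 1: Σ r·B − C = (1·0.25·0.0985 + 3·0.25·0.105) − 0.44 = -0.336625.
Option 2: r to a full niece or nephew = 0.25.
Option 2: r to a full sibling = 0.5.
Option 2: Σ r·B − C = (3·0.25·0.305 + 3·0.5·0.53) − 0.12 = 0.90375.
Option 2 has the higher net inclusive-fitness payoff.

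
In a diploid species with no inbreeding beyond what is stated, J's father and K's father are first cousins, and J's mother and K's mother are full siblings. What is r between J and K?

0.15625

Relatedness sums over independent paths through distinct common ancestors.
J and K are related in two ways: second cousins through their fathers (r = 1/32) and first cousins through their mothers (r = 1/8).
r = 1/32 + 1/8 = 0.15625.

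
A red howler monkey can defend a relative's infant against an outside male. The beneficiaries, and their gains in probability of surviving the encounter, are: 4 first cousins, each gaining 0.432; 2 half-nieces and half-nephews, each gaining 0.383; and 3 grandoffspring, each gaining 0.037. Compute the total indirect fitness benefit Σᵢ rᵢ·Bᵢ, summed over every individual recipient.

0.3395

r to a first cousin = 1/8 (first cousins share one grandparent pair — two paths of length 4: r = 2·(1/2)^4 = 1/8).
r to a half-niece or half-nephew = 1/8 (half-aunt/uncle↔niece/nephew: one path of length 3: r = (1/2)^3 = 1/8).
r to a grandoffspring = 0.25 (two parent–offspring links: r = (1/2)^2 = 1/4).
Summing one r·B term per recipient: 4·0.125·0.432 + 2·0.125·0.383 + 3·0.25·0.037 = 0.3395.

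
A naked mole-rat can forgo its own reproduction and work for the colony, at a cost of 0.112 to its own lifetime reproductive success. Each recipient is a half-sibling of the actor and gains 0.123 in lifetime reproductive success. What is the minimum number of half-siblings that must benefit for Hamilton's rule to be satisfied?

4

r to a half-sibling = 0.25 (half-sibs share one parent — one path of length 2: r = (1/2)^2 = 1/4).
Hamilton's rule: n·r·B > C  ⇒  n > C/(r·B) = 0.112/(0.25·0.123) = 3.642.
The smallest integer exceeding 3.642 is 4.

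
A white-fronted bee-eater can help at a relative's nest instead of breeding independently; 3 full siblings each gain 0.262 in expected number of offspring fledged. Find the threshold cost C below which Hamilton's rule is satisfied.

r to a full sibling = 1/2 (full sibs share both parents — two paths of length 2: r = 2·(1/2)^2 = 1/2).
Hamilton's rule: n·r·B > C, so the trait is favored while C < n·r·B = 3·0.5·0.262 = 0.393.

0.393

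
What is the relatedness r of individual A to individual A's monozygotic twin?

1

Each parent–offspring link contributes a factor of 1/2, and independent paths through distinct common ancestors add.
Monozygotic twins share every allele identical by descent: r = 1.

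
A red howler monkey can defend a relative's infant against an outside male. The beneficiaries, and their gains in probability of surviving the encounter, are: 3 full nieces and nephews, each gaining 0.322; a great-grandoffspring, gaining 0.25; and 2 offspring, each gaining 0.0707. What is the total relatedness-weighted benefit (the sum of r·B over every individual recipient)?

0.34345

r to a full niece or nephew = 0.25 (full aunt/uncle↔niece/nephew: two paths of length 3 through the shared grandparent pair: r = 2·(1/2)^3 = 1/4).
r to a great-grandoffspring = 0.125 (three parent–offspring links: r = (1/2)^3 = 1/8).
r to an offspring = 1/2 (one parent–offspring link: r = (1/2)^1 = 1/2).
Summing one r·B term per recipient: 3·0.25·0.322 + 1·0.125·0.25 + 2·0.5·0.0707 = 0.34345.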